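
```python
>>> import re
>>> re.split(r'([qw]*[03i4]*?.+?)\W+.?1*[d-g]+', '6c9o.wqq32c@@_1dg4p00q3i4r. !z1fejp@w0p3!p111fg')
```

['', '6c9o.wqq32c', '', '4p00q3i4r', '', 'jp@w0p3', '']

Lazy quantifiers expand one character at a time until the remainder of the pattern can match.
The group in the pattern means `split` returns the separators' captures alongside the pieces.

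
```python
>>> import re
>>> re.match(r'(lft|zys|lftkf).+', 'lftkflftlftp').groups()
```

('lft',)

Branches in `(...|...)` are attempted left-to-right; the first branch that allows the whole pattern to succeed is taken.
With `match`, the pattern is implicitly anchored at the beginning.
The match spans [0:12] → 'lftkflftlftp'.
Captured: group 1 = 'lft'.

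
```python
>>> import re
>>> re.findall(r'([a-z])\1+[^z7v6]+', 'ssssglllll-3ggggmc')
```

['s']

The backreference `\1` re-matches whatever the first group consumed, character for character.
One capturing group, so `findall` returns just the captured substring from the one match — 1 in all.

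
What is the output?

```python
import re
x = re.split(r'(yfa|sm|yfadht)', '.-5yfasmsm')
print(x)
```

['.-5', 'yfa', '', 'sm', '', 'sm', '']

Matches to split on: at [3:6] → 'yfa'; at [6:8] → 'sm'; at [8:10] → 'sm'.
The group in the pattern means `split` returns the separators' captures alongside the pieces.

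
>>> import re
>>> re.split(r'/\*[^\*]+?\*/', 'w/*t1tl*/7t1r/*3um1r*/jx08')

['w', '7t1r', 'jx08']

Matches to split on: at [1:9] → '/*t1tl*/'; at [13:22] → '/*3um1r*/'.
`split` removes every match and returns the 3 fragments in between.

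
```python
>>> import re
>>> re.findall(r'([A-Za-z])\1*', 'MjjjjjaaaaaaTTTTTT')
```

['M', 'j', 'a', 'T']

The backreference `\1` re-matches whatever the first group consumed, character for character.
Matches: at [0:1] match 'M', group 1 = 'M'; at [1:6] match 'jjjjj', group 1 = 'j'; at [6:12] match 'aaaaaa', group 1 = 'a'; at [12:18] match 'TTTTTT', group 1 = 'T'.
One capturing group, so `findall` returns just the captured substring from each match — 4 in all.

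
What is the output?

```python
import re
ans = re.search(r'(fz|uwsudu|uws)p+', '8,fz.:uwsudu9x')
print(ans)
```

None

`re.search` tries every starting position until one works.
Here no position works, so the call returns None.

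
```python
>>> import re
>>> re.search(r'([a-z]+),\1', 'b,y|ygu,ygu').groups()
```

('ygu',)

A backreference is literal: `\1` must see the identical characters the first group matched.
`search` walks the string left to right and returns the first match it finds.
The match spans [4:11] → 'ygu,ygu'.
Captured: group 1 = 'ygu'.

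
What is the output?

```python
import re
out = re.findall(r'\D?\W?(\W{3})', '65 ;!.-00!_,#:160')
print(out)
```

['!.-', ',#:']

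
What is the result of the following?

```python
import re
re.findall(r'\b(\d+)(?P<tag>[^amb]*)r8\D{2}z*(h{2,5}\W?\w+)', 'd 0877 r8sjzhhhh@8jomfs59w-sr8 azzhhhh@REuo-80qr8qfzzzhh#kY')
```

[('0877', ' ', 'hhhh@8jomfs59w'), ('80', 'q', 'hh#kY')]

The pattern matches a word boundary (`\b`, zero-width); then one or more of a digit (captured); then zero or more of any character except [amb] (captured as 'tag'); then the literal 'r8', then exactly 2 of a non-digit, then zero or more of the literal 'z'; then 2 to 5 of the literal 'h', then optionally a non-word character, then one or more of a word character (captured).
Scanning left to right: at [2:26] match '0877 r8sjzhhhh@8jomfs59w', groups = ('0877', ' ', 'hhhh@8jomfs59w'); at [44:59] match '80qr8qfzzzhh#kY', groups = ('80', 'q', 'hh#kY').
Multiple groups make `findall` return tuples — one 3-tuple for each match.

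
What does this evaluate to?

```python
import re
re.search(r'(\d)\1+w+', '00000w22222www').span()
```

`\1` has to match the exact text group 1 already captured.
`re.search` scans for the first position where the pattern succeeds.
The match spans [0:6] → '00000w'.
Captured: group 1 = '0'.

(0, 6)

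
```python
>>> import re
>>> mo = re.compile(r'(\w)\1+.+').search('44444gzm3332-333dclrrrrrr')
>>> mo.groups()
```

('4',)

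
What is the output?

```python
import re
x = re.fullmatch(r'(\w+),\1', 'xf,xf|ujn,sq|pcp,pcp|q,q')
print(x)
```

`\1` has to match the exact text group 1 already captured.
`fullmatch` succeeds only if the pattern covers the string from start to end.
Here the string isn't matched end-to-end, so the call returns None.

None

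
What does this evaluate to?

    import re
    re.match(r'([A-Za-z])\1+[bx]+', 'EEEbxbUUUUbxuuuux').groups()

('E',)

The backreference `\1` re-matches whatever the first group consumed, character for character.
`re.match` won't scan ahead — the pattern has to work from the very first character.
The match spans [0:6] → 'EEEbxb'.
Captured: group 1 = 'E'.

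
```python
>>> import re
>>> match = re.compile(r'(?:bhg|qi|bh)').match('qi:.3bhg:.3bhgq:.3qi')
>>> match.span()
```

`match` is anchored at position 0; if the pattern doesn't fit there, it returns None.
The match spans [0:2] → 'qi'.

(0, 2)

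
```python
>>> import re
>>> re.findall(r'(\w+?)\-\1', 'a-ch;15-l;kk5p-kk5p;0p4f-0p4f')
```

['kk5p', '0p4f']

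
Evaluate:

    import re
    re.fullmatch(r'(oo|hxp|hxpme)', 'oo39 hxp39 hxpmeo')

`fullmatch` succeeds only if the pattern covers the string from start to end.
Here the pattern can't cover the whole string, so the call returns None.

None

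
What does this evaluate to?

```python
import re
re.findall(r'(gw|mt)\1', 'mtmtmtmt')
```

['mt', 'mt']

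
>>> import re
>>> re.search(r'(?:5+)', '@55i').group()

Pattern: one or more of a literal '5' (non-capturing group).
The match spans [1:3] → '55'.

'55'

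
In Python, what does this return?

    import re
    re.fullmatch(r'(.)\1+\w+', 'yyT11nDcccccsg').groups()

The match spans [0:14] → 'yyT11nDcccccsg'.
Captured: group 1 = 'y'.

('y',)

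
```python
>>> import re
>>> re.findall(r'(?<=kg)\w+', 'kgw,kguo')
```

['w', 'uo']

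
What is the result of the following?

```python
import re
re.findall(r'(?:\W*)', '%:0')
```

['%:', '', '']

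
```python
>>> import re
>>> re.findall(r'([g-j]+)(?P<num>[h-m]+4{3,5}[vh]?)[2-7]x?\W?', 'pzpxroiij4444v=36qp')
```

The pattern matches one or more of a character in [g-j] (captured); then one or more of a character in [h-m], then 3 to 5 of the literal '4', then optionally one of [vh] (captured as 'num'); then a character in [2-7], then optionally a literal 'x', then optionally a non-word character.
Matches: at [6:13] match 'iij4444', groups = ('ii', 'j444').
Multiple groups make `findall` return tuples — one 2-tuple for the one match.

[('ii', 'j444')]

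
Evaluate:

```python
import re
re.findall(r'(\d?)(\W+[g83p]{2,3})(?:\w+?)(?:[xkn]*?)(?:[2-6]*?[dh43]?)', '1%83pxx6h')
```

[('1', '%83p')]

Multiple groups make `findall` return tuples — one 2-tuple for the one match.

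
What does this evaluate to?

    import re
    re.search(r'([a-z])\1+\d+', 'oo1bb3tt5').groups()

('o',)

The match spans [0:3] → 'oo1'.
Captured: group 1 = 'o'.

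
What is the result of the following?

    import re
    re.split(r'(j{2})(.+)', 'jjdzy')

With a capturing group present, the delimiter's captured portion is kept in the result list.

['', 'jj', 'dzy', '']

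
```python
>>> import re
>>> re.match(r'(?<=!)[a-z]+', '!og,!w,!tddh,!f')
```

None

The lookaround is zero-width — it requires the adjacent text to match without consuming it, so the asserted text isn't part of the match.
`re.match` won't scan ahead — the pattern has to work from the very first character.
Here position 0 doesn't satisfy it, so the call returns None.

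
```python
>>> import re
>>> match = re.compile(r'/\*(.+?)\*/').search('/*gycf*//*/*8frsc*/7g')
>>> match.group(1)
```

The `?` after the quantifier makes it lazy — it takes as little as possible before letting the rest of the pattern try.
`search` walks the string left to right and returns the first match it finds.
The match spans [0:8] → '/*gycf*/'.
Captured: group 1 = 'gycf'.

'gycf'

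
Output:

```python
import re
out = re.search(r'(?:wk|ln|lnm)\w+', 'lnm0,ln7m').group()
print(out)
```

lnm0

`search` walks the string left to right and returns the first match it finds.
The match spans [0:4] → 'lnm0'.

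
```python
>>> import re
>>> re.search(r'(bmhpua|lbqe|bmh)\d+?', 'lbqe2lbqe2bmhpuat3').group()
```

'lbqe2'

The match spans [0:5] → 'lbqe2'.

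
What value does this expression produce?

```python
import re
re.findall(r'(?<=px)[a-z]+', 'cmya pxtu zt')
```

['tu']

Lookahead/lookbehind check context without consuming it, so the matched span excludes the asserted characters.
Since nothing is captured, `findall` lists the 1 matched substring directly.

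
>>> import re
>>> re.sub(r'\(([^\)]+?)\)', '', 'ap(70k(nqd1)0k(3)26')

Matches: at [2:12] → '(70k(nqd1)'; at [14:17] → '(3)'.
`sub` substitutes '' at each match site.

'ap0k26'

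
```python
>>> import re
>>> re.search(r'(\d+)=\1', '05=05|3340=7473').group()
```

A backreference is literal: `\1` must see the identical characters the first group matched.
`re.search` tries every starting position until one works.
The match spans [0:5] → '05=05'.
Captured: group 1 = '05'.

'05=05'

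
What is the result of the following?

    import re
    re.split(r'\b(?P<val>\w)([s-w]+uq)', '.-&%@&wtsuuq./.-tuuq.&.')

This matches a word boundary (`\b`, zero-width); then a word character (captured as 'val'); then one or more of a character in [s-w], then the literal 'uq' (captured).
Matches to split on: at [6:12] → 'wtsuuq'; at [16:20] → 'tuuq'.
The group in the pattern means `split` returns the separators' captures alongside the pieces.

['.-&%@&', 'w', 'tsuuq', './.-', 't', 'uuq', '.&.']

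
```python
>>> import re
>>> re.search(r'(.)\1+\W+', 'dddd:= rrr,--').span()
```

`\1` has to match the exact text group 1 already captured.
The match spans [0:7] → 'dddd:= '.

(0, 7)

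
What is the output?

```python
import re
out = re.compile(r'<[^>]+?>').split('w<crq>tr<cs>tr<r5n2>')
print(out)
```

`split` removes every match and returns the 4 fragments in between.

['w', 'tr', 'tr', '']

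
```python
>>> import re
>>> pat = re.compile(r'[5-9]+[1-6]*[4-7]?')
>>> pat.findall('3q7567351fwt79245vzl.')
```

Pattern: one or more of a character in [5-9]; then zero or more of a character in [1-6], then optionally a character in [4-7].
Since nothing is captured, `findall` lists the 2 matched substrings directly.

['7567351', '79245']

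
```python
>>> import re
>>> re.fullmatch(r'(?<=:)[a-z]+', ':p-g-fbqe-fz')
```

None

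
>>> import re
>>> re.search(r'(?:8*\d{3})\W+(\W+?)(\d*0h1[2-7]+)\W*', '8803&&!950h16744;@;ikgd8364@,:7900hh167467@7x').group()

'8803&&!950h16744;@;'

Pattern: zero or more of a literal '8', then exactly 3 of a digit (non-capturing group); then one or more of a non-word character; then one or more of a non-word character (lazy) (captured); then zero or more of a digit, then the literal '0h1', then one or more of a character in [2-7] (captured); then zero or more of a non-word character.
The match spans [0:19] → '8803&&!950h16744;@;'.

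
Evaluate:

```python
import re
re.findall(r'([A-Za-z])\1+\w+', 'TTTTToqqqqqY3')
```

['T']

A backreference is literal: `\1` must see the identical characters the first group matched.
Walking the string: at [0:13] match 'TTTTToqqqqqY3', group 1 = 'T'.
Because there's exactly one group, `findall` drops the full match and keeps group 1 from the one hit.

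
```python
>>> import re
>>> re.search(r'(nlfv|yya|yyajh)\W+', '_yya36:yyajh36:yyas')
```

Here no position works, so the call returns None.

None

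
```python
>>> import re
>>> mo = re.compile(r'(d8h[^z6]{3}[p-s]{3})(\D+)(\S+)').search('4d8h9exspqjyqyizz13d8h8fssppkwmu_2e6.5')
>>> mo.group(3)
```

'13d8h8fssppkwmu_2e6.5'

The pattern matches the literal 'd8h', then exactly 3 of any character except [z6], then exactly 3 of a character in [p-s] (captured); then one or more of a non-digit (captured); then one or more of a non-whitespace character (captured).
Unlike `match`, `search` isn't anchored — it looks for the pattern anywhere in the string.
The match spans [1:38] → 'd8h9exspqjyqyizz13d8h8fssppkwmu_2e6.5'.
Captured: group 1 = 'd8h9exspq', group 2 = 'jyqyizz', group 3 = '13d8h8fssppkwmu_2e6.5'.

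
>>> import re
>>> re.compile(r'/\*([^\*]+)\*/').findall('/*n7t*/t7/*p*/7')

Scanning left to right: at [0:7] match '/*n7t*/', group 1 = 'n7t'; at [9:14] match '/*p*/', group 1 = 'p'.
One capturing group, so `findall` returns just the captured substring from each match — 2 in all.

['n7t', 'p']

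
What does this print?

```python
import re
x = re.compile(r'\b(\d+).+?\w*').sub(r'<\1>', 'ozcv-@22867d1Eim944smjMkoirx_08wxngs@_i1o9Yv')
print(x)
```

ozcv-@<22867>@_i1o9Yv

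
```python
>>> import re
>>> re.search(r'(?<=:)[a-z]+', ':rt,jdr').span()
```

The `(?=…)`/`(?<=…)` assertion just peeks at neighbouring text; it doesn't advance the match position.
Unlike `match`, `search` isn't anchored — it looks for the pattern anywhere in the string.
The match spans [1:3] → 'rt'.

(1, 3)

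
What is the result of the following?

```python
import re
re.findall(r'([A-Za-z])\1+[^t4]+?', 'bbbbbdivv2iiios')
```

`\1` is not a pattern — it's the concrete string captured by group 1, re-applied verbatim.
With a single group, `findall` returns only what that group captured — 3 items.

['b', 'v', 'i']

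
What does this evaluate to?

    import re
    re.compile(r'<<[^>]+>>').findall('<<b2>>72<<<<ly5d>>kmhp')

Since nothing is captured, `findall` lists the 2 matched substrings directly.

['<<b2>>', '<<<<ly5d>>']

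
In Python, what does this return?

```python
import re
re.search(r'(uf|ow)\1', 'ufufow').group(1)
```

The match spans [0:4] → 'ufuf'.
Captured: group 1 = 'uf'.

'uf'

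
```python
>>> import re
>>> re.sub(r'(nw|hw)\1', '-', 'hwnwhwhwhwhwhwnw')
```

A backreference is literal: `\1` must see the identical characters the first group matched.
Each match is replaced by '-'.

'hwnw--hwnw'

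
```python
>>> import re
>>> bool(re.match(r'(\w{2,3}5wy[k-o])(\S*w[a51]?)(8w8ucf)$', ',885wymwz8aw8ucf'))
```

False

The pattern matches 2 to 3 of a word character, then the literal '5wy', then a character in [k-o] (captured); then zero or more of a non-whitespace character, then the literal 'w', then optionally one of [a51] (captured); then the literal '8w', then the literal '8u', then the literal 'cf' (captured); then anchored at the end.
`re.match` won't scan ahead — the pattern has to work from the very first character.
Here the string doesn't start with a match, so the call returns None, and `bool(None)` is False.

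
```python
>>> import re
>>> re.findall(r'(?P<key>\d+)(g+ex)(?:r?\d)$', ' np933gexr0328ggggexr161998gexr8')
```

[('161998', 'gex')]

The pattern matches one or more of a digit (captured as 'key'); then one or more of a literal 'g', then the literal 'ex' (captured); then optionally a literal 'r', then a digit (non-capturing group); then anchored at the end.
Scanning left to right: at [21:32] match '161998gexr8', groups = ('161998', 'gex').
With 2 capturing groups, `findall` returns a 2-tuple per match.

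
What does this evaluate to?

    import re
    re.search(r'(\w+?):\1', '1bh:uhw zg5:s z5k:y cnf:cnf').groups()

('cnf',)

`\1` is not a pattern — it's the concrete string captured by group 1, re-applied verbatim.
`re.search` scans for the first position where the pattern succeeds.
The match spans [20:27] → 'cnf:cnf'.
Captured: group 1 = 'cnf'.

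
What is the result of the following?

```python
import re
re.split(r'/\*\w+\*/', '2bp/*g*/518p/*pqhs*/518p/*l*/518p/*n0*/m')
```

Matches to split on: at [3:8] → '/*g*/'; at [12:20] → '/*pqhs*/'; at [24:29] → '/*l*/'; at [33:39] → '/*n0*/'.
`split` removes every match and returns the 5 fragments in between.

['2bp', '518p', '518p', '518p', 'm']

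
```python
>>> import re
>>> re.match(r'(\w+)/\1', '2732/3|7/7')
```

`match` is anchored at position 0; if the pattern doesn't fit there, it returns None.
Here position 0 doesn't satisfy it, so the call returns None.

None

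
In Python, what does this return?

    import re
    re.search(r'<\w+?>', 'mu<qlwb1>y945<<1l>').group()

'<qlwb1>'

`re.search` scans for the first position where the pattern succeeds.
The match spans [2:9] → '<qlwb1>'.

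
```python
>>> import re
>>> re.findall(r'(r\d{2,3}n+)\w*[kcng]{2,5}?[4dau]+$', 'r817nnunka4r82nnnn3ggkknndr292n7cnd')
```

The pattern matches a literal 'r', then 2 to 3 of a digit, then one or more of a literal 'n' (captured); then zero or more of a word character, then 2 to 5 of one of [kcng] (lazy), then one or more of one of [4dau]; then anchored at the end.
`findall` collects group 1 from the one match (1 total).

['r817nn']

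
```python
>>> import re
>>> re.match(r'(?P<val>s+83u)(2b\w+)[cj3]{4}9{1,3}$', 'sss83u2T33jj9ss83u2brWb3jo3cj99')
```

None

This matches one or more of the literal 's', then the literal '83u' (captured as 'val'); then the literal '2b', then one or more of a word character (captured); then exactly 4 of one of [cj3], then 1 to 3 of the literal '9'; then anchored at the end.
`match` is anchored at position 0; if the pattern doesn't fit there, it returns None.
Here position 0 doesn't satisfy it, so the call returns None.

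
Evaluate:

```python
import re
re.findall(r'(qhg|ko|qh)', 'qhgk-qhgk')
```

`|` is ordered: at each position the engine commits to the first alternative that works.
With a single group, `findall` returns only what that group captured — 2 items.

['qhg', 'qhg']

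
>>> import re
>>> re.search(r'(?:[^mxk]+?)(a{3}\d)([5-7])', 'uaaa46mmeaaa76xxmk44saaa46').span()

(0, 6)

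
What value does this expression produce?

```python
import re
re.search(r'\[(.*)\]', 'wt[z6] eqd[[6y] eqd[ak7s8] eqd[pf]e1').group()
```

`re.search` tries every starting position until one works.
The match spans [2:34] → '[z6] eqd[[6y] eqd[ak7s8] eqd[pf]'.
Captured: group 1 = 'z6] eqd[[6y] eqd[ak7s8] eqd[pf'.

'[z6] eqd[[6y] eqd[ak7s8] eqd[pf]'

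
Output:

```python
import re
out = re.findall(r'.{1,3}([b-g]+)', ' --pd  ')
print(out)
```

The pattern matches 1 to 3 of any character; then one or more of a character in [b-g] (captured).
Matches: at [1:5] match '--pd', group 1 = 'd'.
With a single group, `findall` returns only what that group captured — 1 item.

['d']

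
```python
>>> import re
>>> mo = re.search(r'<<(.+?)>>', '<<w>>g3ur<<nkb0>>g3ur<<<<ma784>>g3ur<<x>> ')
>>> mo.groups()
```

('w',)

`re.search` scans for the first position where the pattern succeeds.
The match spans [0:5] → '<<w>>'.
Captured: group 1 = 'w'.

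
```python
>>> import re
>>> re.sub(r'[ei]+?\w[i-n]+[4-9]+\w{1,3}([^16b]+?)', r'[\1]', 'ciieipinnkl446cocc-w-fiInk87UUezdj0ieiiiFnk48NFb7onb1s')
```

'c[c]-w-f[z]dj0[7]onb1s'

Pattern: one or more of one of [ei] (lazy), then a word character, then one or more of a character in [i-n]; then one or more of a character in [4-9], then 1 to 3 of a word character; then one or more of any character except [16b] (lazy) (captured).
Lazy quantifiers expand one character at a time until the remainder of the pattern can match.
Matches: at [1:18] → 'iieipinnkl446cocc'; at [22:32] → 'iInk87UUez'; at [35:49] → 'ieiiiFnk48NFb7'.
Each match is replaced using the text its own group 1 captured.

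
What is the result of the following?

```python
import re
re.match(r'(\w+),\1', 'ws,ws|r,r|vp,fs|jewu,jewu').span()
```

(0, 5)

A backreference is literal: `\1` must see the identical characters the first group matched.
`re.match` won't scan ahead — the pattern has to work from the very first character.
The match spans [0:5] → 'ws,ws'.
Captured: group 1 = 'ws'.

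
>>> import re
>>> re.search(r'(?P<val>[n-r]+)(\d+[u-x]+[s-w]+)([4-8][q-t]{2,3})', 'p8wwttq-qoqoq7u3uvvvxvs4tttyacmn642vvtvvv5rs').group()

The pattern matches one or more of a character in [n-r] (captured as 'val'); then one or more of a digit, then one or more of a character in [u-x], then one or more of a character in [s-w] (captured); then a character in [4-8], then 2 to 3 of a character in [q-t] (captured).
`re.search` scans for the first position where the pattern succeeds.
The match spans [31:44] → 'n642vvtvvv5rs'.
Captured: group 1 = 'n', group 2 = '642vvtvvv', group 3 = '5rs'.

'n642vvtvvv5rs'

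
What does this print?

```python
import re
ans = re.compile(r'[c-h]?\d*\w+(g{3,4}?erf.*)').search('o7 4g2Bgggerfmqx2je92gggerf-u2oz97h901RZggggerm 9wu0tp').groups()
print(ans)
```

The match spans [3:54] → '4g2Bgggerfmqx2je92gggerf-u2oz97h901RZggggerm 9wu0tp'.
Captured: group 1 = 'gggerf-u2oz97h901RZggggerm 9wu0tp'.

('gggerf-u2oz97h901RZggggerm 9wu0tp',)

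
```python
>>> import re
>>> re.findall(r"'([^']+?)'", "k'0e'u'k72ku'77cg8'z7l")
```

['0e', 'k72ku']

Scanning left to right: at [1:5] match "'0e'", group 1 = '0e'; at [6:13] match "'k72ku'", group 1 = 'k72ku'.
One capturing group, so `findall` returns just the captured substring from each match — 2 in all.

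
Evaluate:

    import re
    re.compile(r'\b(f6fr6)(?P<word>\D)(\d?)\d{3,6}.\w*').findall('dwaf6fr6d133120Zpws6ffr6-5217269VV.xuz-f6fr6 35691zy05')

[('f6fr6', ' ', '3')]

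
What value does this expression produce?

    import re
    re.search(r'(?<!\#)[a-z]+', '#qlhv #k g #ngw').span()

`(?!…)`/`(?<!…)` only lets a position through if the neighbouring text does NOT match; no characters are consumed.
The match spans [2:5] → 'lhv'.

(2, 5)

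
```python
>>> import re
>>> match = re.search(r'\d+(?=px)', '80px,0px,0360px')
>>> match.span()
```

(0, 2)

Because the assertion is zero-width, the text it checks is not consumed and won't appear in the result.
The match spans [0:2] → '80'.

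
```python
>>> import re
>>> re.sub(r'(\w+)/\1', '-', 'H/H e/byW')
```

'- e/byW'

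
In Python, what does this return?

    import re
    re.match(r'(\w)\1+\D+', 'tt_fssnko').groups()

The match spans [0:9] → 'tt_fssnko'.
Captured: group 1 = 't'.

('t',)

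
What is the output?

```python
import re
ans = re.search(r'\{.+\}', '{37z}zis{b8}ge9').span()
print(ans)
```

Unlike `match`, `search` isn't anchored — it looks for the pattern anywhere in the string.
The match spans [0:12] → '{37z}zis{b8}'.

(0, 12)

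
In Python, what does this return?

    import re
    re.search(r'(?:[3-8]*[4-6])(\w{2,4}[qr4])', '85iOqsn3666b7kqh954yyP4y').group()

'85iOq'

The match spans [0:5] → '85iOq'.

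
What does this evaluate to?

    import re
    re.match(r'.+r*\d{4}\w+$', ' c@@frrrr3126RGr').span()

Pattern: one or more of any character, then zero or more of a literal 'r', then exactly 4 of a digit; then one or more of a word character; then anchored at the end.
`re.match` won't scan ahead — the pattern has to work from the very first character.
The match spans [0:16] → ' c@@frrrr3126RGr'.

(0, 16)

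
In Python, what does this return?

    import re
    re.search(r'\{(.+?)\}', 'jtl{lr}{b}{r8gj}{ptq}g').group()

'{lr}'

A `+?`/`*?`/`{m,n}?` starts at its minimum and grows only as far as needed for what follows to match.
The match spans [3:7] → '{lr}'.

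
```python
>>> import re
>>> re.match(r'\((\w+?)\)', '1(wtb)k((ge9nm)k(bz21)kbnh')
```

None

`re.match` only tries the pattern at the start of the string.
Here the string doesn't start with a match, so the call returns None.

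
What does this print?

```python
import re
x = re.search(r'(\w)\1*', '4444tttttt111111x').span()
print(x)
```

(0, 4)

The backreference `\1` re-matches whatever the first group consumed, character for character.
Unlike `match`, `search` isn't anchored — it looks for the pattern anywhere in the string.
The match spans [0:4] → '4444'.
Captured: group 1 = '4'.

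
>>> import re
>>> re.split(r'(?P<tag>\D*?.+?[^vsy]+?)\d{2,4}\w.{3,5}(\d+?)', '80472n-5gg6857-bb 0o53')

This matches zero or more of a non-digit (lazy), then one or more of any character (lazy), then one or more of any character except [vsy] (lazy) (captured as 'tag'); then 2 to 4 of a digit, then a word character, then 3 to 5 of any character; then one or more of a digit (lazy) (captured).
Matches to split on: at [0:12] → '80472n-5gg68'.
Because the pattern has a capturing group, `split` also inserts each captured text between the pieces.

['', '80', '8', '57-bb 0o53']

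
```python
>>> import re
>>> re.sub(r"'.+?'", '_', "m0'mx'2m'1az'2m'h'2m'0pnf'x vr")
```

'm0_2m_2m_2m_x vr'

A non-greedy quantifier consumes as few characters as it can — just enough that the remainder of the pattern still matches from where it stops; whatever follows it matches normally.
Matches: at [2:6] → "'mx'"; at [8:13] → "'1az'"; at [15:18] → "'h'"; at [20:26] → "'0pnf'".
Every occurrence is swapped for '_'.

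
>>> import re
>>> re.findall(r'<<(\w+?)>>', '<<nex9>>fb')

With a single group, `findall` returns only what that group captured — 1 item.

['nex9']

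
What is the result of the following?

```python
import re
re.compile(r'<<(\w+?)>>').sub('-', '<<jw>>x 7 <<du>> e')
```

'-x 7 - e'

Matches: at [0:6] → '<<jw>>'; at [10:16] → '<<du>>'.
`sub` substitutes '-' at each match site.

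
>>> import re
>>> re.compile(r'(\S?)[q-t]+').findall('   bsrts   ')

`findall` collects group 1 from the one match (1 total).

['b']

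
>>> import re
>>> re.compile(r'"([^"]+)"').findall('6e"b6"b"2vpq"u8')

['b6', '2vpq']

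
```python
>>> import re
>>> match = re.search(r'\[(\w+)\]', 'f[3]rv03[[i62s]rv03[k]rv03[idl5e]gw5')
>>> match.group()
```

The match spans [1:4] → '[3]'.

'[3]'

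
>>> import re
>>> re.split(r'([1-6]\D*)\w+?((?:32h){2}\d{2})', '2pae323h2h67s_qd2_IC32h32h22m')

['', '2pae', '32h32h22', 'm']

The pattern matches a character in [1-6], then zero or more of a non-digit (captured); then one or more of a word character (lazy); then the literal '32h' repeated 2 times, then exactly 2 of a digit (captured).
Matches to split on: at [0:28] → '2pae323h2h67s_qd2_IC32h32h22'.
With a capturing group present, the delimiter's captured portion is kept in the result list.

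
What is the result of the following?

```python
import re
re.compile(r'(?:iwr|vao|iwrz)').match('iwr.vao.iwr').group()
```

`re.match` won't scan ahead — the pattern has to work from the very first character.
The match spans [0:3] → 'iwr'.

'iwr'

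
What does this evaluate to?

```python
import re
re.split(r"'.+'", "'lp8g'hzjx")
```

Each match becomes a cut point; 2 segments remain.

['', 'hzjx']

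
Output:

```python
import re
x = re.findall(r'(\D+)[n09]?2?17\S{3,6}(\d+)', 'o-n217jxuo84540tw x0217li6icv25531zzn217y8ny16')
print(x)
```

Pattern: one or more of a non-digit (captured); then optionally one of [n09], then optionally a literal '2'; then the literal '17', then 3 to 6 of a non-whitespace character; then one or more of a digit (captured).
`findall` packs the 2 group values into a tuple for every match.

[('o-n', '540'), ('tw x', '25531'), ('zzn', '6')]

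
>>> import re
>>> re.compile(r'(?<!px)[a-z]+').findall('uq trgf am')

['uq', 'trgf', 'am']

A negative assertion filters positions out without eating any characters.
Walking the string: at [0:2] → 'uq'; at [3:7] → 'trgf'; at [8:10] → 'am'.
With no groups in the pattern, `findall` gives back each whole match — 3 here.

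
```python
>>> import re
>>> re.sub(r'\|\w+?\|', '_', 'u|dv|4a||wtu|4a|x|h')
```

Each match is replaced by '_'.

'u_4a|_4a_h'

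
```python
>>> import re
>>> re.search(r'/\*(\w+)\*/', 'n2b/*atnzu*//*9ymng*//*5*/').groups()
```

`re.search` scans for the first position where the pattern succeeds.
The match spans [3:12] → '/*atnzu*/'.
Captured: group 1 = 'atnzu'.

('atnzu',)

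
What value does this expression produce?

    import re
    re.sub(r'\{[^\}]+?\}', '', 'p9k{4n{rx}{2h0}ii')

'p9kii'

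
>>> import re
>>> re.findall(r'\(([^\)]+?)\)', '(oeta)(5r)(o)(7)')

['oeta', '5r', 'o', '7']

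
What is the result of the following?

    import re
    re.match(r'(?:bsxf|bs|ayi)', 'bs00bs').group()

'bs'

`match` is anchored at position 0; if the pattern doesn't fit there, it returns None.
The match spans [0:2] → 'bs'.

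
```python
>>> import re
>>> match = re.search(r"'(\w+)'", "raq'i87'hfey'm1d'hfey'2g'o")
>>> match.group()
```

The match spans [3:8] → "'i87'".

"'i87'"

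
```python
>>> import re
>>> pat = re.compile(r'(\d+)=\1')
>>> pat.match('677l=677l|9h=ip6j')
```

`match` is anchored at position 0; if the pattern doesn't fit there, it returns None.
Here the pattern fails at index 0, so the call returns None.

None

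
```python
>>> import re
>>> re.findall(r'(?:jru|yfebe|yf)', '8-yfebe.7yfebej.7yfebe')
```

['yfebe', 'yfebe', 'yfebe']

Branches in `(...|...)` are attempted left-to-right; the first branch that allows the whole pattern to succeed is taken.
With no groups in the pattern, `findall` gives back each whole match — 3 here.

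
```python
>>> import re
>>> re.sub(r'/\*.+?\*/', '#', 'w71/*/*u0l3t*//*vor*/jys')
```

A `+?`/`*?`/`{m,n}?` starts at its minimum and grows only as far as needed for what follows to match.
Matches: at [3:14] → '/*/*u0l3t*/'; at [14:21] → '/*vor*/'.
Every occurrence is swapped for '#'.

'w71##jys'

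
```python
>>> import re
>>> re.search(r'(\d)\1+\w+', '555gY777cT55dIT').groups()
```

The match spans [0:15] → '555gY777cT55dIT'.
Captured: group 1 = '5'.

('5',)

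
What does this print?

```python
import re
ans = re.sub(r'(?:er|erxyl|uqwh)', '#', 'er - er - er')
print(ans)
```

Matches: at [0:2] → 'er'; at [5:7] → 'er'; at [10:12] → 'er'.
Each match is replaced by '#'.

# - # - #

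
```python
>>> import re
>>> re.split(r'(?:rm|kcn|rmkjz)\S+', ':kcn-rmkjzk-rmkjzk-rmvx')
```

`split` removes every match and returns the 2 fragments in between.

[':', '']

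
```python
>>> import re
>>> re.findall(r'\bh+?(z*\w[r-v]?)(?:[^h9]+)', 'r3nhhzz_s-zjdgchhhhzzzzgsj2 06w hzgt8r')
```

Because there's exactly one group, `findall` drops the full match and keeps group 1 from the one hit.

['zgt']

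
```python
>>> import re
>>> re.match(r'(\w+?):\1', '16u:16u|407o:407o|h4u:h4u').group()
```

'16u:16u'

A backreference is literal: `\1` must see the identical characters the first group matched.
`re.match` won't scan ahead — the pattern has to work from the very first character.
The match spans [0:7] → '16u:16u'.
Captured: group 1 = '16u'.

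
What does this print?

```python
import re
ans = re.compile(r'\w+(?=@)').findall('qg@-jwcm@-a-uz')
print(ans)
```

The lookaround is zero-width — it requires the adjacent text to match without consuming it, so the asserted text isn't part of the match.
No capturing groups, so `findall` returns the 2 full match strings.

['qg', 'jwcm']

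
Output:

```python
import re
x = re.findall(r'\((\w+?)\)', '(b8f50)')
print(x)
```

['b8f50']

Because there's exactly one group, `findall` drops the full match and keeps group 1 from the one hit.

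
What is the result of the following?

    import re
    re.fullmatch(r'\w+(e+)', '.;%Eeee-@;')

None

The pattern matches one or more of a word character; then one or more of a literal 'e' (captured).
`fullmatch` succeeds only if the pattern covers the string from start to end.
Here the string isn't matched end-to-end, so the call returns None.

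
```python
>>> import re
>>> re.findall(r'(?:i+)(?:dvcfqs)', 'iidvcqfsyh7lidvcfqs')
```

This matches one or more of a literal 'i' (non-capturing group); then the literal 'dvc', then the literal 'fqs' (non-capturing group).
Matches: at [12:19] → 'idvcfqs'.
`findall` yields the raw match text (1 of them) because the pattern has no groups.

['idvcfqs']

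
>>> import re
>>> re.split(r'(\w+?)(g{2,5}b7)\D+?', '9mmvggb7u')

['', '9mmv', 'ggb7', '']

The pattern matches one or more of a word character (lazy) (captured); then 2 to 5 of a literal 'g', then the literal 'b7' (captured); then one or more of a non-digit (lazy).
`re.split` interleaves the captured-group text with the surrounding fragments.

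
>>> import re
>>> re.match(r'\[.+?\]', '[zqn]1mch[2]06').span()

The `?` after the quantifier makes it lazy — it takes as little as possible before letting the rest of the pattern try.
With `match`, the pattern is implicitly anchored at the beginning.
The match spans [0:5] → '[zqn]'.

(0, 5)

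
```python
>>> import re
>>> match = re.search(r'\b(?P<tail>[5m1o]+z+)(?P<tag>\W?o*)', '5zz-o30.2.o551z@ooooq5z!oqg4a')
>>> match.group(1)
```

'5zz'

Pattern: a word boundary (`\b`, zero-width); then one or more of one of [5m1o], then one or more of a literal 'z' (captured as 'tail'); then optionally a non-word character, then zero or more of a literal 'o' (captured as 'tag').
Unlike `match`, `search` isn't anchored — it looks for the pattern anywhere in the string.
The match spans [0:5] → '5zz-o'.
Captured: group 1 = '5zz', group 2 = '-o'.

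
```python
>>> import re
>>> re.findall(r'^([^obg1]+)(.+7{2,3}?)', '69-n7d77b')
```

[('69-n7', 'd77')]

Pattern: anchored at the start of the string; then one or more of any character except [obg1] (captured); then one or more of any character, then 2 to 3 of the literal '7' (lazy) (captured).
Matches: at [0:8] match '69-n7d77', groups = ('69-n7', 'd77').
2 groups means the one result is a tuple of 2 captured strings — 1 here.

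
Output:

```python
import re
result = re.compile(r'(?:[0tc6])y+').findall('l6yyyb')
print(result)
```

Pattern: one of [0tc6] (non-capturing group); then one or more of a literal 'y'.
Walking the string: at [1:5] → '6yyy'.
`findall` yields the raw match text (1 of them) because the pattern has no groups.

['6yyy']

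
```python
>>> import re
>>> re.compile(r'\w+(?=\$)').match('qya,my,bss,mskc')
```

None

The lookaround is zero-width — it requires the adjacent text to match without consuming it, so the asserted text isn't part of the match.
With `match`, the pattern is implicitly anchored at the beginning.
Here position 0 doesn't satisfy it, so the call returns None.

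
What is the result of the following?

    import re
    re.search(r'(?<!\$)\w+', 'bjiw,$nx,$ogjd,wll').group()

'bjiw'

The negative lookaround is zero-width — it rules out positions where the adjacent text would match, without consuming anything.
The match spans [0:4] → 'bjiw'.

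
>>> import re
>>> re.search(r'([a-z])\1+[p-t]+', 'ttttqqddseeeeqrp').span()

(0, 6)

The backreference `\1` re-matches whatever the first group consumed, character for character.
`search` walks the string left to right and returns the first match it finds.
The match spans [0:6] → 'ttttqq'.
Captured: group 1 = 't'.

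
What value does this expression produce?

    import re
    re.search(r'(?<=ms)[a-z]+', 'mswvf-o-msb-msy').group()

The `(?=…)`/`(?<=…)` assertion just peeks at neighbouring text; it doesn't advance the match position.
The match spans [2:5] → 'wvf'.

'wvf'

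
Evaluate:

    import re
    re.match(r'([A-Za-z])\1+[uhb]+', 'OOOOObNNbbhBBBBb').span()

(0, 6)

A backreference is literal: `\1` must see the identical characters the first group matched.
`match` is anchored at position 0; if the pattern doesn't fit there, it returns None.
The match spans [0:6] → 'OOOOOb'.
Captured: group 1 = 'O'.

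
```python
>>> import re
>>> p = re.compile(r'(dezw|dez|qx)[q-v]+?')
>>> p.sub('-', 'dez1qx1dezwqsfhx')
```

'dez1qx1-sfhx'

Matches: at [7:12] → 'dezwq'.
`sub` substitutes '-' at each match site.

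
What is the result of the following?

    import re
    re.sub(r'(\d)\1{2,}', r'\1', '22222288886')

'286'

`\1` is not a pattern — it's the concrete string captured by group 1, re-applied verbatim.
Each match is replaced using the text its own group 1 captured.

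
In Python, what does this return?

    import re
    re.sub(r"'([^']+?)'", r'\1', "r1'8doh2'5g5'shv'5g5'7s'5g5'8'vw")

'r18doh25g5shv5g57s5g58vw'

Matches: at [2:9] → "'8doh2'"; at [12:17] → "'shv'"; at [20:24] → "'7s'"; at [27:30] → "'8'".
Each match is replaced using the text its own group 1 captured.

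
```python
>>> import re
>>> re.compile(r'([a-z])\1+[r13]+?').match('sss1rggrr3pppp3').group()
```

'sss1'

`\1` is not a pattern — it's the concrete string captured by group 1, re-applied verbatim.
`match` is anchored at position 0; if the pattern doesn't fit there, it returns None.
The match spans [0:4] → 'sss1'.
Captured: group 1 = 's'.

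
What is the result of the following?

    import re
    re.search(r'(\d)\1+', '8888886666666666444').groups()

('8',)

The match spans [0:6] → '888888'.
Captured: group 1 = '8'.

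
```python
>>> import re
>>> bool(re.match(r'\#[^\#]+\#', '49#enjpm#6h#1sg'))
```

False

`match` is anchored at position 0; if the pattern doesn't fit there, it returns None.
Here position 0 doesn't satisfy it, so the call returns None, and `bool(None)` is False.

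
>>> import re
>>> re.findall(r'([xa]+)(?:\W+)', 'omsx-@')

['x']

This matches one or more of one of [xa] (captured); then one or more of a non-word character (non-capturing group).
Walking the string: at [3:6] match 'x-@', group 1 = 'x'.
One capturing group, so `findall` returns just the captured substring from the one match — 1 in all.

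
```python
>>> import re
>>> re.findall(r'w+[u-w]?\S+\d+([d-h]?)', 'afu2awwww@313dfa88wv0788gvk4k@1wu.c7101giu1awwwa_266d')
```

['d']

The pattern matches one or more of a literal 'w', then optionally a character in [u-w]; then one or more of a non-whitespace character, then one or more of a digit; then optionally a character in [d-h] (captured).
One capturing group, so `findall` returns just the captured substring from the one match — 1 in all.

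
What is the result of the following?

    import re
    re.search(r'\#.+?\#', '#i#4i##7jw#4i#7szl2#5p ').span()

The match spans [0:3] → '#i#'.

(0, 3)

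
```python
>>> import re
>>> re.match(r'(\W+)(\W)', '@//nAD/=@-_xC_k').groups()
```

('@/', '/')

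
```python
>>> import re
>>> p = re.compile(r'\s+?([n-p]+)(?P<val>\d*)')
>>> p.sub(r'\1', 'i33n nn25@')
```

'i33nnn@'

Pattern: one or more of whitespace (lazy); then one or more of a character in [n-p] (captured); then zero or more of a digit (captured as 'val').
Matches: at [4:9] → ' nn25'.
The replacement refers to a captured group, so each match is rewritten using its own captured text.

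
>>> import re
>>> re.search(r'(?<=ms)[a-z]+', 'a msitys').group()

The `(?=…)`/`(?<=…)` assertion just peeks at neighbouring text; it doesn't advance the match position.
`re.search` tries every starting position until one works.
The match spans [4:8] → 'itys'.

'itys'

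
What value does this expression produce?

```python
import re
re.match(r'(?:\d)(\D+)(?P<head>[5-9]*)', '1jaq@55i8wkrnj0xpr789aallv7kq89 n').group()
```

'1jaq@55'

Pattern: a digit (non-capturing group); then one or more of a non-digit (captured); then zero or more of a character in [5-9] (captured as 'head').
`match` is anchored at position 0; if the pattern doesn't fit there, it returns None.
The match spans [0:7] → '1jaq@55'.
Captured: group 1 = 'jaq@', group 2 = '55'.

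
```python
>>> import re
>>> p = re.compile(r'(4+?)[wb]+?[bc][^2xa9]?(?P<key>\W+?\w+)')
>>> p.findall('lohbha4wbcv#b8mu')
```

[('4', '#b8mu')]

Pattern: one or more of a literal '4' (lazy) (captured); then one or more of one of [wb] (lazy), then one of [bc], then optionally any character except [2xa9]; then one or more of a non-word character (lazy), then one or more of a word character (captured as 'key').
2 groups means the one result is a tuple of 2 captured strings — 1 here.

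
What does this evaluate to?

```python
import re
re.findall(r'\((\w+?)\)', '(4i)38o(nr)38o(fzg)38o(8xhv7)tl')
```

['4i', 'nr', 'fzg', '8xhv7']

One capturing group, so `findall` returns just the captured substring from each match — 4 in all.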